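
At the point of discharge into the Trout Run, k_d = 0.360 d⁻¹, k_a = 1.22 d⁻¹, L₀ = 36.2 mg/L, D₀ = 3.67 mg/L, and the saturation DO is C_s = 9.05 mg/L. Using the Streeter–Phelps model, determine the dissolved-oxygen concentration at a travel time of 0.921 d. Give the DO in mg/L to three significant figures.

DO ≈ 1.91 mg/L

k_d L₀/(k_a−k_d) = 0.360×36.2/(1.22−0.360) = 13.03/0.8600 = 15.15 mg/L.
e^(−k_d t) = e^(−0.360×0.9210) = 0.7178; e^(−k_a t) = e^(−1.22×0.9210) = 0.3251.
D = 15.15 × (0.7178 − 0.3251) + 3.67 × 0.3251 = 5.951 + 1.193 = 7.144 mg/L.
DO = C_s − D = 9.05 − 7.144 = 1.906 mg/L.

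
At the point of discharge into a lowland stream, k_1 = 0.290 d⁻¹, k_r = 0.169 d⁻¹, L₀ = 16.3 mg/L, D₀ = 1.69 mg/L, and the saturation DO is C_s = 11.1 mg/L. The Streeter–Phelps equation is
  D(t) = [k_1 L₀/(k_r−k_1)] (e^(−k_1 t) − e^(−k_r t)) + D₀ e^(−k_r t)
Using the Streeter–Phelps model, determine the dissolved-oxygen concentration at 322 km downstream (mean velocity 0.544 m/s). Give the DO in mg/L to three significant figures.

Travel time t = x/v = 322 km / (0.544 m/s) = 322000 m / 0.544 m/s = 591900 s = 6.851 d.
k_1 L₀/(k_r−k_1) = 0.290×16.3/(0.169−0.290) = 4.727/-0.1210 = -39.07 mg/L.
e^(−k_1 t) = e^(−0.290×6.851) = 0.1371; e^(−k_r t) = e^(−0.169×6.851) = 0.3142.
D = -39.07 × (0.1371 − 0.3142) + 1.69 × 0.3142 = 6.916 + 0.5310 = 7.447 mg/L.
DO = C_s − D = 11.1 − 7.447 = 3.653 mg/L.

DO ≈ 3.65 mg/L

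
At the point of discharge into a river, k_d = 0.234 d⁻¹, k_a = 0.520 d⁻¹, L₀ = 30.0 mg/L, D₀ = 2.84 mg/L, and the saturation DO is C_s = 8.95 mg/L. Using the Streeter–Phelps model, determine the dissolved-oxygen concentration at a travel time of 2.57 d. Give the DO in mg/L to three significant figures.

DO ≈ 1.20 mg/L

k_d L₀/(k_a−k_d) = 0.234×30.0/(0.520−0.234) = 7.020/0.2860 = 24.55 mg/L.
e^(−k_d t) = e^(−0.234×2.570) = 0.5481; e^(−k_a t) = e^(−0.520×2.570) = 0.2628.
D = 24.55 × (0.5481 − 0.2628) + 2.84 × 0.2628 = 7.002 + 0.7463 = 7.748 mg/L.
DO = C_s − D = 8.95 − 7.748 = 1.202 mg/L.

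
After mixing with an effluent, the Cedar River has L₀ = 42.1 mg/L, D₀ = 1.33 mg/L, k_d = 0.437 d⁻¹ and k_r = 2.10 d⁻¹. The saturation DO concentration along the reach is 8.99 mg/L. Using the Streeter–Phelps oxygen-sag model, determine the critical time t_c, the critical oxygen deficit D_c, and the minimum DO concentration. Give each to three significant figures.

t_c ≈ 0.867 d; D_c ≈ 6.00 mg/L; min DO ≈ 2.99 mg/L

With k_r/k_d = 4.805 and 1 − D₀(k_r−k_d)/(k_d L₀) = 0.8798,
t_c = ln(4.805 × 0.8798) / (2.10 − 0.437) = ln(4.228) / 1.663 = 1.442/1.663 = 0.8669 d.
L(t_c) = L₀ e^(−k_d t_c) = 42.1 × 0.6847 = 28.82 mg/L, and at the critical point k_r D_c = k_d L, so D_c = (0.437/2.10) × 28.82 = 5.998 mg/L.
Minimum DO = C_s − D_c = 8.99 − 5.998 = 2.992 mg/L.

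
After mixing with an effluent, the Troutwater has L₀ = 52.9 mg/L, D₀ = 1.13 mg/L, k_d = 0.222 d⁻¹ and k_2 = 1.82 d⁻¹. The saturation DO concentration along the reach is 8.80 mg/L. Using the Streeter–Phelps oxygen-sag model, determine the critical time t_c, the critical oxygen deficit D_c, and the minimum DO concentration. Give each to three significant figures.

t_c ≈ 1.21 d; D_c ≈ 4.93 mg/L; min DO ≈ 3.87 mg/L

t_c = [1/(k_2−k_d)] ln[(k_2/k_d)(1 − D₀(k_2−k_d)/(k_d L₀))]
= [1/(1.82−0.222)] ln[(1.82/0.222)(1 − 1.13×1.598/(0.222×52.9))]
= (1/1.598) ln[8.198 × 0.8462] = 0.6258 × ln(6.938) = 0.6258 × 1.937 = 1.212 d.
L(t_c) = L₀ e^(−k_d t_c) = 52.9 × 0.7641 = 40.42 mg/L, and at the critical point k_2 D_c = k_d L, so D_c = (0.222/1.82) × 40.42 = 4.930 mg/L.
Minimum DO = C_s − D_c = 8.80 − 4.930 = 3.870 mg/L.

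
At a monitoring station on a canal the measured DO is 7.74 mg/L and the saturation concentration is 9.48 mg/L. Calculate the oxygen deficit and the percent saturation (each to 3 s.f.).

D ≈ 1.74 mg/L; 81.6 % saturation

D = C_s − C = 9.48 − 7.74 = 1.74 mg/L.
% saturation = 7.74/9.48 × 100 = 81.6 %.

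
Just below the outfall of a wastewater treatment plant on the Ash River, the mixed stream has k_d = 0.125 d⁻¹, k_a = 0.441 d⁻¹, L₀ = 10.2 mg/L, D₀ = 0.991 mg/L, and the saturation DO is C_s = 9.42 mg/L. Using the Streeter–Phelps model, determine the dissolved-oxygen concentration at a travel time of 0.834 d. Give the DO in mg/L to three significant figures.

k_d L₀/(k_a−k_d) = 0.125×10.2/(0.441−0.125) = 1.275/0.3160 = 4.035 mg/L.
e^(−k_d t) = e^(−0.125×0.8340) = 0.9010; e^(−k_a t) = e^(−0.441×0.8340) = 0.6923.
D = 4.035 × (0.9010 − 0.6923) + 0.991 × 0.6923 = 0.8422 + 0.6860 = 1.528 mg/L.
DO = C_s − D = 9.42 − 1.528 = 7.892 mg/L.

DO ≈ 7.89 mg/L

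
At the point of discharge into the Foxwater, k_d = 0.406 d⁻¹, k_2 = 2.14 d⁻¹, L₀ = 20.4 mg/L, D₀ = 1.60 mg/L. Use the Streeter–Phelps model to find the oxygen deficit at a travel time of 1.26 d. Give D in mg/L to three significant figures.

k_d L₀/(k_2−k_d) = 0.406×20.4/(2.14−0.406) = 8.282/1.734 = 4.776 mg/L.
e^(−k_d t) = e^(−0.406×1.260) = 0.5996; e^(−k_2 t) = e^(−2.14×1.260) = 0.06745.
D = 4.776 × (0.5996 − 0.06745) + 1.60 × 0.06745 = 2.542 + 0.1079 = 2.650 mg/L.

D ≈ 2.65 mg/L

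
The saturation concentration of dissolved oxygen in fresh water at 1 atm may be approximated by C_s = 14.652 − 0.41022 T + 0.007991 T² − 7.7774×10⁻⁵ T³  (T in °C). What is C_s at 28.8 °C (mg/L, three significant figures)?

C_s = 14.652 − 0.41022×28.8 + 0.007991×28.8² − 7.7774×10⁻⁵×28.8³ = 7.608 mg/L.

C_s ≈ 7.61 mg/L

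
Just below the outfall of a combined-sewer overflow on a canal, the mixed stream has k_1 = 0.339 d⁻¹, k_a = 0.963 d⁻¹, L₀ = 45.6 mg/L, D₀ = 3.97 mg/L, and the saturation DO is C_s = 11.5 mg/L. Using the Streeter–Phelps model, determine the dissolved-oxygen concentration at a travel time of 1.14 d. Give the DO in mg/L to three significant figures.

DO ≈ 1.61 mg/L

k_1 L₀/(k_a−k_1) = 0.339×45.6/(0.963−0.339) = 15.46/0.6240 = 24.77 mg/L.
e^(−k_1 t) = e^(−0.339×1.140) = 0.6795; e^(−k_a t) = e^(−0.963×1.140) = 0.3336.
D = 24.77 × (0.6795 − 0.3336) + 3.97 × 0.3336 = 8.568 + 1.324 = 9.892 mg/L.
DO = C_s − D = 11.5 − 9.892 = 1.608 mg/L.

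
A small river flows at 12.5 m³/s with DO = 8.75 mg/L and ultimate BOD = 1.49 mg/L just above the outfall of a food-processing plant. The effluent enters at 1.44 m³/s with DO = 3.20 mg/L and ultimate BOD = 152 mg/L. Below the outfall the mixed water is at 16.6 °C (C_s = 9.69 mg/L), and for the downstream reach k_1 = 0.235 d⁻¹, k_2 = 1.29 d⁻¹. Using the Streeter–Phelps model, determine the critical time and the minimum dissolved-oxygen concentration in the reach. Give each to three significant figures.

Mixed DO = (12.5×8.75 + 1.44×3.20)/(12.5+1.44) = 114.0/13.94 = 8.177 mg/L.
Mixed L₀ = (12.5×1.49 + 1.44×152)/(13.94) = 237.5/13.94 = 17.04 mg/L.
Initial deficit D₀ = C_s − DO₀ = 9.69 − 8.177 = 1.513 mg/L.
t_c = (1/1.055) ln[(1.29/0.235)(1 − 1.513×1.055/(0.235×17.04))] = 0.9479 × ln(3.300) = 1.132 d.
D_c = (0.235/1.29) × 17.04 × e^(−0.235×1.132) = 0.1822 × 17.04 × 0.7665 = 2.379 mg/L.
Minimum DO = 9.69 − 2.379 = 7.311 mg/L.

t_c ≈ 1.13 d; minimum DO ≈ 7.31 mg/L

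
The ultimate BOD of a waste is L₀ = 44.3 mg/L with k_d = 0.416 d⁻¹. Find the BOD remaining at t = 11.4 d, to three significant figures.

L ≈ 0.386 mg/L

L_t = L₀ e^(−k_d t) = 44.3 × e^(−0.416×11.4) = 44.3 × 0.008718 = 0.3862 mg/L.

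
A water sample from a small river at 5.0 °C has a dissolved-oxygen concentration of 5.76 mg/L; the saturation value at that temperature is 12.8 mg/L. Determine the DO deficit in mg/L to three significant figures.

D = C_s − C = 12.8 − 5.76 = 7.04 mg/L.

D ≈ 7.04 mg/L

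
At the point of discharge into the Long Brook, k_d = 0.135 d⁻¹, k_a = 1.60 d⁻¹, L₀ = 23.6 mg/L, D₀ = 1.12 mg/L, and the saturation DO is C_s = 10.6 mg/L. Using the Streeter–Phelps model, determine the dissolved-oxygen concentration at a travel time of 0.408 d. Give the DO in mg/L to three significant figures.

k_d L₀/(k_a−k_d) = 0.135×23.6/(1.60−0.135) = 3.186/1.465 = 2.175 mg/L.
e^(−k_d t) = e^(−0.135×0.4080) = 0.9464; e^(−k_a t) = e^(−1.60×0.4080) = 0.5206.
D = 2.175 × (0.9464 − 0.5206) + 1.12 × 0.5206 = 0.9261 + 0.5831 = 1.509 mg/L.
DO = C_s − D = 10.6 − 1.509 = 9.091 mg/L.

DO ≈ 9.09 mg/L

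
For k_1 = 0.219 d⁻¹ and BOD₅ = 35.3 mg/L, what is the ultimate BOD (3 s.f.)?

BOD₅ = L₀(1 − e^(−5k_1)) ⇒ L₀ = BOD₅ / (1 − e^(−5×0.219))
= 35.3 / (1 − 0.3345) = 35.3 / 0.6655 = 53.05 mg/L.

L₀ ≈ 53.0 mg/L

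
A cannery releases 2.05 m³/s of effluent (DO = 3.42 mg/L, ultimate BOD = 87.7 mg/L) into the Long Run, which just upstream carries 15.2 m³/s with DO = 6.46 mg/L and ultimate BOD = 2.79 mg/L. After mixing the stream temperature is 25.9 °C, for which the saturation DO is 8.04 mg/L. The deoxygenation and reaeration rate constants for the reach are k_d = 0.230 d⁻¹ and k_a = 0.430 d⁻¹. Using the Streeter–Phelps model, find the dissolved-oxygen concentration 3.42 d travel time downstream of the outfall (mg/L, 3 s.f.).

DO ≈ 4.25 mg/L

Mixed DO = (15.2×6.46 + 2.05×3.42)/(15.2+2.05) = 105.2/17.25 = 6.099 mg/L.
Mixed L₀ = (15.2×2.79 + 2.05×87.7)/(17.25) = 222.2/17.25 = 12.88 mg/L.
Initial deficit D₀ = C_s − DO₀ = 8.04 − 6.099 = 1.941 mg/L.
D(3.42) = [0.230×12.88/(0.430−0.230)](e^(−0.230×3.42) − e^(−0.430×3.42)) + 1.941 e^(−0.430×3.42)
= 14.81 × (0.4554 − 0.2298) + 1.941 × 0.2298 = 3.788 mg/L.
DO = 8.04 − 3.788 = 4.252 mg/L.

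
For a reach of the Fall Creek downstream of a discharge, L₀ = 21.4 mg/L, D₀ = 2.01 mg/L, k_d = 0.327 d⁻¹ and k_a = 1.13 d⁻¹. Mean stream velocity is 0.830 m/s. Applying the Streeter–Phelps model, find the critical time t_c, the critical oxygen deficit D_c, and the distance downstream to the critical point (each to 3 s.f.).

t_c ≈ 1.22 d; D_c ≈ 4.16 mg/L; x_c ≈ 87.3 km

t_c = [1/(k_a−k_d)] ln[(k_a/k_d)(1 − D₀(k_a−k_d)/(k_d L₀))]
= [1/(1.13−0.327)] ln[(1.13/0.327)(1 − 2.01×0.8030/(0.327×21.4))]
= (1/0.8030) ln[3.456 × 0.7694] = 1.245 × ln(2.659) = 1.245 × 0.9778 = 1.218 d.
L(t_c) = L₀ e^(−k_d t_c) = 21.4 × 0.6715 = 14.37 mg/L, and at the critical point k_a D_c = k_d L, so D_c = (0.327/1.13) × 14.37 = 4.159 mg/L.
x_c = v t_c = 0.830 m/s × 1.218 d × 86400 s/d = 87320 m ≈ 87.3 km.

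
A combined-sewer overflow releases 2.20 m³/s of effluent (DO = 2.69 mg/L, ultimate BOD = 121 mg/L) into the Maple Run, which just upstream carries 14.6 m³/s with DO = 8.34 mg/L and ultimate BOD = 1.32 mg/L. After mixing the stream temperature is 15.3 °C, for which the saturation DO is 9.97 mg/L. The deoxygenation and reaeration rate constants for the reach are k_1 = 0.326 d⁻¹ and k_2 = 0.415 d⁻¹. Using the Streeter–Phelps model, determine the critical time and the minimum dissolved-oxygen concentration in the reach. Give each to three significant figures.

t_c ≈ 2.28 d; minimum DO ≈ 3.61 mg/L

Mixed DO = (14.6×8.34 + 2.20×2.69)/(14.6+2.20) = 127.7/16.80 = 7.600 mg/L.
Mixed L₀ = (14.6×1.32 + 2.20×121)/(16.80) = 285.5/16.80 = 16.99 mg/L.
Initial deficit D₀ = C_s − DO₀ = 9.97 − 7.600 = 2.370 mg/L.
t_c = (1/0.08900) ln[(0.415/0.326)(1 − 2.370×0.08900/(0.326×16.99))] = 11.24 × ln(1.225) = 2.276 d.
D_c = (0.326/0.415) × 16.99 × e^(−0.326×2.276) = 0.7855 × 16.99 × 0.4762 = 6.356 mg/L.
Minimum DO = 9.97 − 6.356 = 3.614 mg/L.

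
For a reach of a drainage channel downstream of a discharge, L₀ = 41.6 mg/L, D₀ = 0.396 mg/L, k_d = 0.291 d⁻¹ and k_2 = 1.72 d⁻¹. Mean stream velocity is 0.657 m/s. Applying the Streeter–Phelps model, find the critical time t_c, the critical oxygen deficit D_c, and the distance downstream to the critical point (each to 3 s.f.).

t_c ≈ 1.21 d; D_c ≈ 4.95 mg/L; x_c ≈ 68.7 km

At the critical point dD/dt = 0, so k_d L₀ e^(−k_d t) = k_2 D. Substituting D(t) from the Streeter–Phelps equation and solving for t gives
t_c = ln[(k_2/k_d)(1 − D₀(k_2−k_d)/(k_d L₀))] / (k_2−k_d).
Here k_2−k_d = 1.429 d⁻¹ and 1 − D₀(k_2−k_d)/(k_d L₀) = 1 − 0.396×1.429/(0.291×41.6) = 0.9533, so
t_c = ln(5.911 × 0.9533) / 1.429 = 1.729 / 1.429 = 1.210 d.
D_c = (k_d/k_2) L₀ e^(−k_d t_c) = (0.291/1.72) × 41.6 × e^(−0.291×1.210) = 0.1692 × 41.6 × 0.7032 = 4.949 mg/L.
x_c = v t_c = 0.657 m/s × 1.210 d × 86400 s/d = 68680 m ≈ 68.7 km.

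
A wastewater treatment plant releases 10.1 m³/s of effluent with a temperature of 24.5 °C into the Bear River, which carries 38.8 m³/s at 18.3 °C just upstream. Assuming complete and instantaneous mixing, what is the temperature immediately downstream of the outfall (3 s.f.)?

19.6 °C

Flow-weighted mixing: C = (Q_r C_r + Q_w C_w)/(Q_r + Q_w)
= (38.8×18.3 + 10.1×24.5)/(38.8 + 10.1) = 957.5/48.90 = 19.58 °C.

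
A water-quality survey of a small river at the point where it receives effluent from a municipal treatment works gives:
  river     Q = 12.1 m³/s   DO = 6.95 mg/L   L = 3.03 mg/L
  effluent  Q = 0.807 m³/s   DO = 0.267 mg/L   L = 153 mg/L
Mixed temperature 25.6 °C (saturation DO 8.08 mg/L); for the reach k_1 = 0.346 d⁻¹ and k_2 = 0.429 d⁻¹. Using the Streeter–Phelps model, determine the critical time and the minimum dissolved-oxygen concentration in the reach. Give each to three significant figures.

Mixed DO = (12.1×6.95 + 0.807×0.267)/(12.1+0.807) = 84.31/12.91 = 6.532 mg/L.
Mixed L₀ = (12.1×3.03 + 0.807×153)/(12.91) = 160.1/12.91 = 12.41 mg/L.
Initial deficit D₀ = C_s − DO₀ = 8.08 − 6.532 = 1.548 mg/L.
t_c = (1/0.08300) ln[(0.429/0.346)(1 − 1.548×0.08300/(0.346×12.41))] = 12.05 × ln(1.203) = 2.225 d.
D_c = (0.346/0.429) × 12.41 × e^(−0.346×2.225) = 0.8065 × 12.41 × 0.4632 = 4.635 mg/L.
Minimum DO = 8.08 − 4.635 = 3.445 mg/L.

t_c ≈ 2.22 d; minimum DO ≈ 3.45 mg/L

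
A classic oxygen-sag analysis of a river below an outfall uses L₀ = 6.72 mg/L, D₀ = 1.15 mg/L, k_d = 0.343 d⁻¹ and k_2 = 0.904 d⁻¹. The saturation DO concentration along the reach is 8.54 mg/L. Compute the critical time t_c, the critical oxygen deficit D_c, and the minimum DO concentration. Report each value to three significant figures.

t_c ≈ 1.14 d; D_c ≈ 1.72 mg/L; min DO ≈ 6.82 mg/L

t_c = [1/(k_2−k_d)] ln[(k_2/k_d)(1 − D₀(k_2−k_d)/(k_d L₀))]
= [1/(0.904−0.343)] ln[(0.904/0.343)(1 − 1.15×0.5610/(0.343×6.72))]
= (1/0.5610) ln[2.636 × 0.7201] = 1.783 × ln(1.898) = 1.783 × 0.6407 = 1.142 d.
D_c = (k_d/k_2) L₀ e^(−k_d t_c) = (0.343/0.904) × 6.72 × e^(−0.343×1.142) = 0.3794 × 6.72 × 0.6759 = 1.723 mg/L.
Minimum DO = C_s − D_c = 8.54 − 1.723 = 6.817 mg/L.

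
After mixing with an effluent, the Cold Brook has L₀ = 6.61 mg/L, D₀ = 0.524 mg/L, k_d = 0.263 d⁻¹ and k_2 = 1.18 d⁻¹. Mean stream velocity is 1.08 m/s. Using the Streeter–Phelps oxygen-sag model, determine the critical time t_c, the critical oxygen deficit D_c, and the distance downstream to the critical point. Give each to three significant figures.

With k_2/k_d = 4.487 and 1 − D₀(k_2−k_d)/(k_d L₀) = 0.7236,
t_c = ln(4.487 × 0.7236) / (1.18 − 0.263) = ln(3.247) / 0.9170 = 1.178/0.9170 = 1.284 d.
L(t_c) = L₀ e^(−k_d t_c) = 6.61 × 0.7134 = 4.715 mg/L, and at the critical point k_2 D_c = k_d L, so D_c = (0.263/1.18) × 4.715 = 1.051 mg/L.
x_c = v t_c = 1.08 m/s × 1.284 d × 86400 s/d = 119800 m ≈ 120 km.

t_c ≈ 1.28 d; D_c ≈ 1.05 mg/L; x_c ≈ 120 km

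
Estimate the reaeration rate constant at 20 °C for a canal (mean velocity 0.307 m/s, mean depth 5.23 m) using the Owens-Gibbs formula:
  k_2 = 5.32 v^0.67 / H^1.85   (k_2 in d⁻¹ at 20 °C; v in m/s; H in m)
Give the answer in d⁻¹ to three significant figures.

k_2 = 5.32 × 0.307^0.67 / 5.23^1.85 = 5.32 × 0.4533 / 21.34 = 0.1130 d⁻¹.

k_2 ≈ 0.113 d⁻¹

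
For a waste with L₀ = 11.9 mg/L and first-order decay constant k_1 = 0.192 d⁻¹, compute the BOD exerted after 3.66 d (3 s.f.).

y_t = L₀(1 − e^(−k_1 t)) = 11.9 × (1 − e^(−0.192×3.66))
= 11.9 × (1 − 0.4952) = 11.9 × 0.5048 = 6.007 mg/L.

y ≈ 6.01 mg/L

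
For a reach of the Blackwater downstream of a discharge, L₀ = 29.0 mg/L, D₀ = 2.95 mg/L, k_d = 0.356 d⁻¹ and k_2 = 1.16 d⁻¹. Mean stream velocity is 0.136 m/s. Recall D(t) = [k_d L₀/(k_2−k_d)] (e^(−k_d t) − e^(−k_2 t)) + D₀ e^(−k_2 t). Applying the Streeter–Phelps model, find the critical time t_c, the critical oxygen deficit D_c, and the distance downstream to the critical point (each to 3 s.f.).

t_c ≈ 1.14 d; D_c ≈ 5.92 mg/L; x_c ≈ 13.4 km

With k_2/k_d = 3.258 and 1 − D₀(k_2−k_d)/(k_d L₀) = 0.7703,
t_c = ln(3.258 × 0.7703) / (1.16 − 0.356) = ln(2.510) / 0.8040 = 0.9202/0.8040 = 1.145 d.
L(t_c) = L₀ e^(−k_d t_c) = 29.0 × 0.6653 = 19.29 mg/L, and at the critical point k_2 D_c = k_d L, so D_c = (0.356/1.16) × 19.29 = 5.922 mg/L.
x_c = v t_c = 0.136 m/s × 1.145 d × 86400 s/d = 13450 m ≈ 13.4 km.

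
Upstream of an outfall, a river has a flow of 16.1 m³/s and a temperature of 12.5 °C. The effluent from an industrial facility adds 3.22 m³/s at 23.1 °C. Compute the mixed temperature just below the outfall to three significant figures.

14.3 °C

Flow-weighted mixing: C = (Q_r C_r + Q_w C_w)/(Q_r + Q_w)
= (16.1×12.5 + 3.22×23.1)/(16.1 + 3.22) = 275.6/19.32 = 14.27 °C.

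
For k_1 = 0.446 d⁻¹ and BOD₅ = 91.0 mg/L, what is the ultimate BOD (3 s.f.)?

L₀ ≈ 102 mg/L

BOD₅ = L₀(1 − e^(−5k_1)) ⇒ L₀ = BOD₅ / (1 − e^(−5×0.446))
= 91.0 / (1 − 0.1075) = 91.0 / 0.8925 = 102.0 mg/L.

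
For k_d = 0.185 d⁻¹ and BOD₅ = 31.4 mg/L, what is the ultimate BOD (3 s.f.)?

BOD₅ = L₀(1 − e^(−5k_d)) ⇒ L₀ = BOD₅ / (1 − e^(−5×0.185))
= 31.4 / (1 − 0.3965) = 31.4 / 0.6035 = 52.03 mg/L.

L₀ ≈ 52.0 mg/L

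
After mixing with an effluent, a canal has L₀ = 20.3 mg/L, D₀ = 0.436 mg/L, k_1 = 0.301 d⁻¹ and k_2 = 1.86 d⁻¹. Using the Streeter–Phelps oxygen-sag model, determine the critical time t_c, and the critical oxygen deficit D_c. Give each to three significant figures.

At the critical point dD/dt = 0, so k_1 L₀ e^(−k_1 t) = k_2 D. Substituting D(t) from the Streeter–Phelps equation and solving for t gives
t_c = ln[(k_2/k_1)(1 − D₀(k_2−k_1)/(k_1 L₀))] / (k_2−k_1).
Here k_2−k_1 = 1.559 d⁻¹ and 1 − D₀(k_2−k_1)/(k_1 L₀) = 1 − 0.436×1.559/(0.301×20.3) = 0.8888, so
t_c = ln(6.179 × 0.8888) / 1.559 = 1.703 / 1.559 = 1.093 d.
D_c = (k_1/k_2) L₀ e^(−k_1 t_c) = (0.301/1.86) × 20.3 × e^(−0.301×1.093) = 0.1618 × 20.3 × 0.7197 = 2.364 mg/L.

t_c ≈ 1.09 d; D_c ≈ 2.36 mg/L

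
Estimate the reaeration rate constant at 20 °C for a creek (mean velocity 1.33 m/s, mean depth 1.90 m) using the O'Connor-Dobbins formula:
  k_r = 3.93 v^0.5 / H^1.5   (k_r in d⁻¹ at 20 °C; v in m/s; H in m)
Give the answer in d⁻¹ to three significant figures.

k_r ≈ 1.73 d⁻¹

k_r = 3.93 × 1.33^0.5 / 1.90^1.5 = 3.93 × 1.153 / 2.619 = 1.731 d⁻¹.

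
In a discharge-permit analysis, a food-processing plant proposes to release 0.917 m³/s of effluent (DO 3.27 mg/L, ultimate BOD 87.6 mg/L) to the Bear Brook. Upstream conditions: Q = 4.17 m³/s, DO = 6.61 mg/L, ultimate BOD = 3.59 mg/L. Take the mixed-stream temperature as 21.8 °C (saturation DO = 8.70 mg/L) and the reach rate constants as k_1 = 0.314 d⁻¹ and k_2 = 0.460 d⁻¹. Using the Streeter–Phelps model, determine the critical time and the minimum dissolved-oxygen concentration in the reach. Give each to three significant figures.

Mixed DO = (4.17×6.61 + 0.917×3.27)/(4.17+0.917) = 30.56/5.087 = 6.008 mg/L.
Mixed L₀ = (4.17×3.59 + 0.917×87.6)/(5.087) = 95.30/5.087 = 18.73 mg/L.
Initial deficit D₀ = C_s − DO₀ = 8.70 − 6.008 = 2.692 mg/L.
t_c = (1/0.1460) ln[(0.460/0.314)(1 − 2.692×0.1460/(0.314×18.73))] = 6.849 × ln(1.367) = 2.142 d.
D_c = (0.314/0.460) × 18.73 × e^(−0.314×2.142) = 0.6826 × 18.73 × 0.5104 = 6.528 mg/L.
Minimum DO = 8.70 − 6.528 = 2.172 mg/L.

t_c ≈ 2.14 d; minimum DO ≈ 2.17 mg/L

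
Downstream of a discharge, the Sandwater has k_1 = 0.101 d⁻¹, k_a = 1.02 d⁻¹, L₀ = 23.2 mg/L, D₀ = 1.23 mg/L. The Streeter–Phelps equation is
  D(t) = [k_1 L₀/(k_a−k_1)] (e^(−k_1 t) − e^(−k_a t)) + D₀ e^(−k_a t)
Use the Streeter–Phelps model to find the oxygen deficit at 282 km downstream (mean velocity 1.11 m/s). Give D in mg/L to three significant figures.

Travel time t = x/v = 282 km / (1.11 m/s) = 282000 m / 1.11 m/s = 254100 s = 2.940 d.
k_1 L₀/(k_a−k_1) = 0.101×23.2/(1.02−0.101) = 2.343/0.9190 = 2.550 mg/L.
e^(−k_1 t) = e^(−0.101×2.940) = 0.7431; e^(−k_a t) = e^(−1.02×2.940) = 0.04982.
D = 2.550 × (0.7431 − 0.04982) + 1.23 × 0.04982 = 1.768 + 0.06128 = 1.829 mg/L.

D ≈ 1.83 mg/L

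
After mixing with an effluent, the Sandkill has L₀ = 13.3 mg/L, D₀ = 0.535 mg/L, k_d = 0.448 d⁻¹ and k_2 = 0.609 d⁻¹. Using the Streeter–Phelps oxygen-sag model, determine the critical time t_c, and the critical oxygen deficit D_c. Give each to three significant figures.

At the critical point dD/dt = 0, so k_d L₀ e^(−k_d t) = k_2 D. Substituting D(t) from the Streeter–Phelps equation and solving for t gives
t_c = ln[(k_2/k_d)(1 − D₀(k_2−k_d)/(k_d L₀))] / (k_2−k_d).
Here k_2−k_d = 0.1610 d⁻¹ and 1 − D₀(k_2−k_d)/(k_d L₀) = 1 − 0.535×0.1610/(0.448×13.3) = 0.9855, so
t_c = ln(1.359 × 0.9855) / 0.1610 = 0.2925 / 0.1610 = 1.817 d.
D_c = (k_d/k_2) L₀ e^(−k_d t_c) = (0.448/0.609) × 13.3 × e^(−0.448×1.817) = 0.7356 × 13.3 × 0.4432 = 4.336 mg/L.

t_c ≈ 1.82 d; D_c ≈ 4.34 mg/L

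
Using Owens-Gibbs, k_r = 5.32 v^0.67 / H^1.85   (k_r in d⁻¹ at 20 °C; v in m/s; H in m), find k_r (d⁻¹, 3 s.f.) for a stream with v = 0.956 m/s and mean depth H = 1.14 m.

k_r = 5.32 × 0.956^0.67 / 1.14^1.85 = 5.32 × 0.9703 / 1.274 = 4.051 d⁻¹.

k_r ≈ 4.05 d⁻¹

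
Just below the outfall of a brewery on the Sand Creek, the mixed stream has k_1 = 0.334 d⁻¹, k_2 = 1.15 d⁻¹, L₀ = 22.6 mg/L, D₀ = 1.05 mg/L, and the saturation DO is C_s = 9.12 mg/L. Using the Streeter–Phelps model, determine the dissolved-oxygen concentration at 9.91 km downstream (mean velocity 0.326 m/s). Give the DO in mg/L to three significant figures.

Travel time t = x/v = 9.91 km / (0.326 m/s) = 9910 m / 0.326 m/s = 30400 s = 0.3518 d.
k_1 L₀/(k_2−k_1) = 0.334×22.6/(1.15−0.334) = 7.548/0.8160 = 9.250 mg/L.
e^(−k_1 t) = e^(−0.334×0.3518) = 0.8891; e^(−k_2 t) = e^(−1.15×0.3518) = 0.6672.
D = 9.250 × (0.8891 − 0.6672) + 1.05 × 0.6672 = 2.053 + 0.7006 = 2.753 mg/L.
DO = C_s − D = 9.12 − 2.753 = 6.367 mg/L.

DO ≈ 6.37 mg/L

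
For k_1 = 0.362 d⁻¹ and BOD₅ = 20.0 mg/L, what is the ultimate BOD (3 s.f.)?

L₀ ≈ 23.9 mg/L

BOD₅ = L₀(1 − e^(−5k_1)) ⇒ L₀ = BOD₅ / (1 − e^(−5×0.362))
= 20.0 / (1 − 0.1637) = 20.0 / 0.8363 = 23.91 mg/L.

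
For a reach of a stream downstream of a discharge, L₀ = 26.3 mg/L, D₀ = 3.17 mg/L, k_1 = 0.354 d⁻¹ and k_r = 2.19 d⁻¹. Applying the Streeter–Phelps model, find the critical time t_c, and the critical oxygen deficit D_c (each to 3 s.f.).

t_c ≈ 0.458 d; D_c ≈ 3.61 mg/L

t_c = [1/(k_r−k_1)] ln[(k_r/k_1)(1 − D₀(k_r−k_1)/(k_1 L₀))]
= [1/(2.19−0.354)] ln[(2.19/0.354)(1 − 3.17×1.836/(0.354×26.3))]
= (1/1.836) ln[6.186 × 0.3749] = 0.5447 × ln(2.319) = 0.5447 × 0.8412 = 0.4582 d.
D_c = (k_1/k_r) L₀ e^(−k_1 t_c) = (0.354/2.19) × 26.3 × e^(−0.354×0.4582) = 0.1616 × 26.3 × 0.8503 = 3.615 mg/L.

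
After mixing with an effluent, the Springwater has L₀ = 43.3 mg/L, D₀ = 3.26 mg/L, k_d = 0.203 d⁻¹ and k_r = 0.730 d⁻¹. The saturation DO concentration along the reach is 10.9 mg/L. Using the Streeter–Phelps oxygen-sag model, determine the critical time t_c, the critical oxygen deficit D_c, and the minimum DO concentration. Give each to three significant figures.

t_c = [1/(k_r−k_d)] ln[(k_r/k_d)(1 − D₀(k_r−k_d)/(k_d L₀))]
= [1/(0.730−0.203)] ln[(0.730/0.203)(1 − 3.26×0.5270/(0.203×43.3))]
= (1/0.5270) ln[3.596 × 0.8045] = 1.898 × ln(2.893) = 1.898 × 1.062 = 2.016 d.
D_c = (k_d/k_r) L₀ e^(−k_d t_c) = (0.203/0.730) × 43.3 × e^(−0.203×2.016) = 0.2781 × 43.3 × 0.6642 = 7.997 mg/L.
Minimum DO = C_s − D_c = 10.9 − 7.997 = 2.903 mg/L.

t_c ≈ 2.02 d; D_c ≈ 8.00 mg/L; min DO ≈ 2.90 mg/L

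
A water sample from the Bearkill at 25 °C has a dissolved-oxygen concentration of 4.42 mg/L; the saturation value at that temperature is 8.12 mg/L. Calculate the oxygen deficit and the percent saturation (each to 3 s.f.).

D = C_s − C = 8.12 − 4.42 = 3.70 mg/L.
% saturation = 4.42/8.12 × 100 = 54.4 %.

D ≈ 3.70 mg/L; 54.4 % saturation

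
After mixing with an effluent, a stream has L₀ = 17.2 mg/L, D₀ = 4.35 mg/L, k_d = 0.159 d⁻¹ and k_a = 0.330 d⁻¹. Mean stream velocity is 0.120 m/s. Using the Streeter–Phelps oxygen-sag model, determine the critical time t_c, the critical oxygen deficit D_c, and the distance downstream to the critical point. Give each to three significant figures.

With k_a/k_d = 2.075 and 1 − D₀(k_a−k_d)/(k_d L₀) = 0.7280,
t_c = ln(2.075 × 0.7280) / (0.330 − 0.159) = ln(1.511) / 0.1710 = 0.4127/0.1710 = 2.414 d.
L(t_c) = L₀ e^(−k_d t_c) = 17.2 × 0.6813 = 11.72 mg/L, and at the critical point k_a D_c = k_d L, so D_c = (0.159/0.330) × 11.72 = 5.646 mg/L.
x_c = v t_c = 0.120 m/s × 2.414 d × 86400 s/d = 25030 m ≈ 25.0 km.

t_c ≈ 2.41 d; D_c ≈ 5.65 mg/L; x_c ≈ 25.0 km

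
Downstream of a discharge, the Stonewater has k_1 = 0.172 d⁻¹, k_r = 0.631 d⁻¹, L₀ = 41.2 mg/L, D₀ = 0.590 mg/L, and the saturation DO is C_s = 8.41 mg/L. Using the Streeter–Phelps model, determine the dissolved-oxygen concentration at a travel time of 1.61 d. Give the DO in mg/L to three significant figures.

k_1 L₀/(k_r−k_1) = 0.172×41.2/(0.631−0.172) = 7.086/0.4590 = 15.44 mg/L.
e^(−k_1 t) = e^(−0.172×1.610) = 0.7581; e^(−k_r t) = e^(−0.631×1.610) = 0.3621.
D = 15.44 × (0.7581 − 0.3621) + 0.590 × 0.3621 = 6.114 + 0.2136 = 6.328 mg/L.
DO = C_s − D = 8.41 − 6.328 = 2.082 mg/L.

DO ≈ 2.08 mg/L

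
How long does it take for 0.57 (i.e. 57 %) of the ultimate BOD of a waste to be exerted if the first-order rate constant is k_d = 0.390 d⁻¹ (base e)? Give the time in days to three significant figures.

t ≈ 2.16 d

y/L₀ = 1 − e^(−k_d t) = 0.57 ⇒ e^(−k_d t) = 0.430
t = −ln(0.430) / 0.390 = 0.8440 / 0.390 = 2.164 d.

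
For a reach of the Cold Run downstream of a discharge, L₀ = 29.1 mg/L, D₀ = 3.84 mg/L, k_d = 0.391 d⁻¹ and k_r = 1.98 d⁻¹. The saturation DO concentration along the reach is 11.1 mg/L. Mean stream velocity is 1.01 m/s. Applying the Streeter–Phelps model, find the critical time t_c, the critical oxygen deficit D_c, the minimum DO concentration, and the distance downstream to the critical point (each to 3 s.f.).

t_c ≈ 0.537 d; D_c ≈ 4.66 mg/L; min DO ≈ 6.44 mg/L; x_c ≈ 46.9 km

t_c = [1/(k_r−k_d)] ln[(k_r/k_d)(1 − D₀(k_r−k_d)/(k_d L₀))]
= [1/(1.98−0.391)] ln[(1.98/0.391)(1 − 3.84×1.589/(0.391×29.1))]
= (1/1.589) ln[5.064 × 0.4637] = 0.6293 × ln(2.348) = 0.6293 × 0.8537 = 0.5372 d.
D_c = (k_d/k_r) L₀ e^(−k_d t_c) = (0.391/1.98) × 29.1 × e^(−0.391×0.5372) = 0.1975 × 29.1 × 0.8105 = 4.658 mg/L.
Minimum DO = C_s − D_c = 11.1 − 4.658 = 6.442 mg/L.
x_c = v t_c = 1.01 m/s × 0.5372 d × 86400 s/d = 46880 m ≈ 46.9 km.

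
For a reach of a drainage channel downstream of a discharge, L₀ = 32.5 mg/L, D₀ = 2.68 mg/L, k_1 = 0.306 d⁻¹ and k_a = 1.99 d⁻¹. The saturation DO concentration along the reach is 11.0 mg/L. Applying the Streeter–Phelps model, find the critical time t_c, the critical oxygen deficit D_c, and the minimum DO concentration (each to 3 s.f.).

t_c ≈ 0.753 d; D_c ≈ 3.97 mg/L; min DO ≈ 7.03 mg/L

With k_a/k_1 = 6.503 and 1 − D₀(k_a−k_1)/(k_1 L₀) = 0.5462,
t_c = ln(6.503 × 0.5462) / (1.99 − 0.306) = ln(3.552) / 1.684 = 1.268/1.684 = 0.7527 d.
L(t_c) = L₀ e^(−k_1 t_c) = 32.5 × 0.7943 = 25.81 mg/L, and at the critical point k_a D_c = k_1 L, so D_c = (0.306/1.99) × 25.81 = 3.969 mg/L.
Minimum DO = C_s − D_c = 11.0 − 3.969 = 7.031 mg/L.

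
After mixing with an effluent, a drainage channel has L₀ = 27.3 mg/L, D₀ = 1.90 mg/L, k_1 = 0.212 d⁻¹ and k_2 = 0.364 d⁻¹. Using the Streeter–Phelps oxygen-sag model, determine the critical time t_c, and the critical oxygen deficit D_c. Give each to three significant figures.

t_c ≈ 3.22 d; D_c ≈ 8.03 mg/L

With k_2/k_1 = 1.717 and 1 − D₀(k_2−k_1)/(k_1 L₀) = 0.9501,
t_c = ln(1.717 × 0.9501) / (0.364 − 0.212) = ln(1.631) / 0.1520 = 0.4894/0.1520 = 3.220 d.
L(t_c) = L₀ e^(−k_1 t_c) = 27.3 × 0.5053 = 13.80 mg/L, and at the critical point k_2 D_c = k_1 L, so D_c = (0.212/0.364) × 13.80 = 8.035 mg/L.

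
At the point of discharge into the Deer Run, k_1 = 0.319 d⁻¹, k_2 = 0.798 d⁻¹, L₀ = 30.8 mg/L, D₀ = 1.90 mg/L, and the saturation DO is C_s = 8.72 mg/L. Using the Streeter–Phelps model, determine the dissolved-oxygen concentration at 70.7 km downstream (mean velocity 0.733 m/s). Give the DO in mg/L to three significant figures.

DO ≈ 1.99 mg/L

Travel time t = x/v = 70.7 km / (0.733 m/s) = 70700 m / 0.733 m/s = 96450 s = 1.116 d.
k_1 L₀/(k_2−k_1) = 0.319×30.8/(0.798−0.319) = 9.825/0.4790 = 20.51 mg/L.
e^(−k_1 t) = e^(−0.319×1.116) = 0.7004; e^(−k_2 t) = e^(−0.798×1.116) = 0.4103.
D = 20.51 × (0.7004 − 0.4103) + 1.90 × 0.4103 = 5.950 + 0.7796 = 6.730 mg/L.
DO = C_s − D = 8.72 − 6.730 = 1.990 mg/L.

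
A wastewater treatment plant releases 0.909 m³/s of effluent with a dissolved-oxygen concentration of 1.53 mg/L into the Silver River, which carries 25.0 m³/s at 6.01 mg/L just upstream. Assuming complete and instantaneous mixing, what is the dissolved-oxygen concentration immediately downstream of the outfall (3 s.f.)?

Flow-weighted mixing: C = (Q_r C_r + Q_w C_w)/(Q_r + Q_w)
= (25.0×6.01 + 0.909×1.53)/(25.0 + 0.909) = 151.6/25.91 = 5.853 mg/L.

5.85 mg/L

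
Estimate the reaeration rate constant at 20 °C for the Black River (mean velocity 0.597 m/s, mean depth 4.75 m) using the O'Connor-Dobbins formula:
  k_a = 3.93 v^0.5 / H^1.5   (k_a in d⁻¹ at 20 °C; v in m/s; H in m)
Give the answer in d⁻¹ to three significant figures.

k_a ≈ 0.293 d⁻¹

k_a = 3.93 × 0.597^0.5 / 4.75^1.5 = 3.93 × 0.7727 / 10.35 = 0.2933 d⁻¹.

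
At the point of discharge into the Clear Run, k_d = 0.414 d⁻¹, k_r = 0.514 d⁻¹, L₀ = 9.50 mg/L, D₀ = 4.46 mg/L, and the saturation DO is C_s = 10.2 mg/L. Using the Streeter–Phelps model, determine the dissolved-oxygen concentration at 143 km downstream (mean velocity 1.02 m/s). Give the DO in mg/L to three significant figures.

Travel time t = x/v = 143 km / (1.02 m/s) = 143000 m / 1.02 m/s = 140200 s = 1.623 d.
k_d L₀/(k_r−k_d) = 0.414×9.50/(0.514−0.414) = 3.933/0.1000 = 39.33 mg/L.
e^(−k_d t) = e^(−0.414×1.623) = 0.5108; e^(−k_r t) = e^(−0.514×1.623) = 0.4343.
D = 39.33 × (0.5108 − 0.4343) + 4.46 × 0.4343 = 3.009 + 1.937 = 4.946 mg/L.
DO = C_s − D = 10.2 − 4.946 = 5.254 mg/L.

DO ≈ 5.25 mg/L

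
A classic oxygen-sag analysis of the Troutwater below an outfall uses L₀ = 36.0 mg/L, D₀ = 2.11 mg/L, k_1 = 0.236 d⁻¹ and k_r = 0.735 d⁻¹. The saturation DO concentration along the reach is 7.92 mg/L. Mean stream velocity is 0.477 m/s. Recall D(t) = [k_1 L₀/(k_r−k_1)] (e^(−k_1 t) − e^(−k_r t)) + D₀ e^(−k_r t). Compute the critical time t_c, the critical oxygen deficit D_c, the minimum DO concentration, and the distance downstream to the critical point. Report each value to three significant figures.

At the critical point dD/dt = 0, so k_1 L₀ e^(−k_1 t) = k_r D. Substituting D(t) from the Streeter–Phelps equation and solving for t gives
t_c = ln[(k_r/k_1)(1 − D₀(k_r−k_1)/(k_1 L₀))] / (k_r−k_1).
Here k_r−k_1 = 0.4990 d⁻¹ and 1 − D₀(k_r−k_1)/(k_1 L₀) = 1 − 2.11×0.4990/(0.236×36.0) = 0.8761, so
t_c = ln(3.114 × 0.8761) / 0.4990 = 1.004 / 0.4990 = 2.011 d.
D_c = (k_1/k_r) L₀ e^(−k_1 t_c) = (0.236/0.735) × 36.0 × e^(−0.236×2.011) = 0.3211 × 36.0 × 0.6221 = 7.191 mg/L.
Minimum DO = C_s − D_c = 7.92 − 7.191 = 0.7294 mg/L.
x_c = v t_c = 0.477 m/s × 2.011 d × 86400 s/d = 82900 m ≈ 82.9 km.

t_c ≈ 2.01 d; D_c ≈ 7.19 mg/L; min DO ≈ 0.729 mg/L; x_c ≈ 82.9 km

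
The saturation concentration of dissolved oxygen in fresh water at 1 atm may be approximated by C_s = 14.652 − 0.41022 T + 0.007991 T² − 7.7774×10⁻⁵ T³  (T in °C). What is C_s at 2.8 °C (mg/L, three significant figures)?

C_s ≈ 13.6 mg/L

C_s = 14.652 − 0.41022×2.8 + 0.007991×2.8² − 7.7774×10⁻⁵×2.8³ = 13.56 mg/L.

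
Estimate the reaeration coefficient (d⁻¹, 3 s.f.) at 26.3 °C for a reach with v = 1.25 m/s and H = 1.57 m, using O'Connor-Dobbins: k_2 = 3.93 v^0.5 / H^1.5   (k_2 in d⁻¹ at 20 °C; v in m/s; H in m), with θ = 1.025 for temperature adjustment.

k_2(20) = 3.93 × 1.25^0.5 / 1.57^1.5 = 3.93 × 1.118 / 1.967 = 2.234 d⁻¹.
k_2(26.3) = 2.234 × 1.025^(26.3−20) = 2.234 × 1.168 = 2.610 d⁻¹.

k_2 ≈ 2.61 d⁻¹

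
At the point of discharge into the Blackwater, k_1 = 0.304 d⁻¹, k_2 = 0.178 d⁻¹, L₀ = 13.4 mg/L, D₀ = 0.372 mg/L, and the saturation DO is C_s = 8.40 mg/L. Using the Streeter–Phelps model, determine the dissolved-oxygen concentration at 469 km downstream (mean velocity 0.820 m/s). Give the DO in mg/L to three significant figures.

Travel time t = x/v = 469 km / (0.820 m/s) = 469000 m / 0.820 m/s = 572000 s = 6.620 d.
k_1 L₀/(k_2−k_1) = 0.304×13.4/(0.178−0.304) = 4.074/-0.1260 = -32.33 mg/L.
e^(−k_1 t) = e^(−0.304×6.620) = 0.1337; e^(−k_2 t) = e^(−0.178×6.620) = 0.3078.
D = -32.33 × (0.1337 − 0.3078) + 0.372 × 0.3078 = 5.630 + 0.1145 = 5.744 mg/L.
DO = C_s − D = 8.40 − 5.744 = 2.656 mg/L.

DO ≈ 2.66 mg/L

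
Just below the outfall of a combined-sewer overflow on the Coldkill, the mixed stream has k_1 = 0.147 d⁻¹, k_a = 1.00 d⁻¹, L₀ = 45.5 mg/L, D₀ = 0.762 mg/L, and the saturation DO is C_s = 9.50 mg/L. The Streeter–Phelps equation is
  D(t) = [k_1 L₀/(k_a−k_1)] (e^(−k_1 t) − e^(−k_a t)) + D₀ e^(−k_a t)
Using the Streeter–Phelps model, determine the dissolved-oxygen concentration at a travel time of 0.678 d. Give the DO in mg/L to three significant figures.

k_1 L₀/(k_a−k_1) = 0.147×45.5/(1.00−0.147) = 6.688/0.8530 = 7.841 mg/L.
e^(−k_1 t) = e^(−0.147×0.6780) = 0.9051; e^(−k_a t) = e^(−1.00×0.6780) = 0.5076.
D = 7.841 × (0.9051 − 0.5076) + 0.762 × 0.5076 = 3.117 + 0.3868 = 3.504 mg/L.
DO = C_s − D = 9.50 − 3.504 = 5.996 mg/L.

DO ≈ 6.00 mg/L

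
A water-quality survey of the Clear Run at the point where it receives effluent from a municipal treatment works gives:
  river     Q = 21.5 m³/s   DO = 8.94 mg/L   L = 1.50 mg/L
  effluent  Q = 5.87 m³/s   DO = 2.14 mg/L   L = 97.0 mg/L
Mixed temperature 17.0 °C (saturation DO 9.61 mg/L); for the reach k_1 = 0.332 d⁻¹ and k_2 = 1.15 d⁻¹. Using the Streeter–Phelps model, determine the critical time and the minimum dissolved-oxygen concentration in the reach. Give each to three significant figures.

Mixed DO = (21.5×8.94 + 5.87×2.14)/(21.5+5.87) = 204.8/27.37 = 7.482 mg/L.
Mixed L₀ = (21.5×1.50 + 5.87×97.0)/(27.37) = 601.6/27.37 = 21.98 mg/L.
Initial deficit D₀ = C_s − DO₀ = 9.61 − 7.482 = 2.128 mg/L.
t_c = (1/0.8180) ln[(1.15/0.332)(1 − 2.128×0.8180/(0.332×21.98))] = 1.222 × ln(2.638) = 1.186 d.
D_c = (0.332/1.15) × 21.98 × e^(−0.332×1.186) = 0.2887 × 21.98 × 0.6746 = 4.281 mg/L.
Minimum DO = 9.61 − 4.281 = 5.329 mg/L.

t_c ≈ 1.19 d; minimum DO ≈ 5.33 mg/L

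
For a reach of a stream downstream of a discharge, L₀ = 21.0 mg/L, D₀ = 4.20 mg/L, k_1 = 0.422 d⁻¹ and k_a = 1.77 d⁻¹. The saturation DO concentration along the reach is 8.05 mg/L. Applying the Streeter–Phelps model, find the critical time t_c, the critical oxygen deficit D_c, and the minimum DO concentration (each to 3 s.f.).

t_c ≈ 0.308 d; D_c ≈ 4.40 mg/L; min DO ≈ 3.65 mg/L

With k_a/k_1 = 4.194 and 1 − D₀(k_a−k_1)/(k_1 L₀) = 0.3611,
t_c = ln(4.194 × 0.3611) / (1.77 − 0.422) = ln(1.515) / 1.348 = 0.4152/1.348 = 0.3080 d.
D_c = (k_1/k_a) L₀ e^(−k_1 t_c) = (0.422/1.77) × 21.0 × e^(−0.422×0.3080) = 0.2384 × 21.0 × 0.8781 = 4.396 mg/L.
Minimum DO = C_s − D_c = 8.05 − 4.396 = 3.654 mg/L.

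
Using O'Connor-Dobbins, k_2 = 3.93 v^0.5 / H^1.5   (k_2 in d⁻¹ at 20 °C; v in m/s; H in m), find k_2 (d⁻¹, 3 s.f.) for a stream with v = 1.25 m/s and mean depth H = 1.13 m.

k_2 = 3.93 × 1.25^0.5 / 1.13^1.5 = 3.93 × 1.118 / 1.201 = 3.658 d⁻¹.

k_2 ≈ 3.66 d⁻¹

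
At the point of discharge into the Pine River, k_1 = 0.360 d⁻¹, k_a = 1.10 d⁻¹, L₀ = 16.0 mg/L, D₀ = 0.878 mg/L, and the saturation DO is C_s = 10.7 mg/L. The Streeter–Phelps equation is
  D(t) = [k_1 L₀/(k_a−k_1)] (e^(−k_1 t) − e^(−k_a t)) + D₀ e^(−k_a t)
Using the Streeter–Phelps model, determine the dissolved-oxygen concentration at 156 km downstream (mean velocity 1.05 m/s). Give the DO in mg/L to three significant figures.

Travel time t = x/v = 156 km / (1.05 m/s) = 156000 m / 1.05 m/s = 148600 s = 1.720 d.
k_1 L₀/(k_a−k_1) = 0.360×16.0/(1.10−0.360) = 5.760/0.7400 = 7.784 mg/L.
e^(−k_1 t) = e^(−0.360×1.720) = 0.5385; e^(−k_a t) = e^(−1.10×1.720) = 0.1508.
D = 7.784 × (0.5385 − 0.1508) + 0.878 × 0.1508 = 3.017 + 0.1324 = 3.150 mg/L.
DO = C_s − D = 10.7 − 3.150 = 7.550 mg/L.

DO ≈ 7.55 mg/L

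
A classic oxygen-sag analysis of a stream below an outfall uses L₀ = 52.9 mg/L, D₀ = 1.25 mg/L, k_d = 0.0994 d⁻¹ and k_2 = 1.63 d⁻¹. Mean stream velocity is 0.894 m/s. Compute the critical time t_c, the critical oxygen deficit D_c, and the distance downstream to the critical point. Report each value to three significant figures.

At the critical point dD/dt = 0, so k_d L₀ e^(−k_d t) = k_2 D. Substituting D(t) from the Streeter–Phelps equation and solving for t gives
t_c = ln[(k_2/k_d)(1 − D₀(k_2−k_d)/(k_d L₀))] / (k_2−k_d).
Here k_2−k_d = 1.531 d⁻¹ and 1 − D₀(k_2−k_d)/(k_d L₀) = 1 − 1.25×1.531/(0.0994×52.9) = 0.6361, so
t_c = ln(16.40 × 0.6361) / 1.531 = 2.345 / 1.531 = 1.532 d.
L(t_c) = L₀ e^(−k_d t_c) = 52.9 × 0.8587 = 45.43 mg/L, and at the critical point k_2 D_c = k_d L, so D_c = (0.0994/1.63) × 45.43 = 2.770 mg/L.
x_c = v t_c = 0.894 m/s × 1.532 d × 86400 s/d = 118300 m ≈ 118 km.

t_c ≈ 1.53 d; D_c ≈ 2.77 mg/L; x_c ≈ 118 km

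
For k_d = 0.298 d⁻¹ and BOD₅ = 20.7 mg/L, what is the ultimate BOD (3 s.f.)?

L₀ ≈ 26.7 mg/L

BOD₅ = L₀(1 − e^(−5k_d)) ⇒ L₀ = BOD₅ / (1 − e^(−5×0.298))
= 20.7 / (1 − 0.2254) = 20.7 / 0.7746 = 26.72 mg/L.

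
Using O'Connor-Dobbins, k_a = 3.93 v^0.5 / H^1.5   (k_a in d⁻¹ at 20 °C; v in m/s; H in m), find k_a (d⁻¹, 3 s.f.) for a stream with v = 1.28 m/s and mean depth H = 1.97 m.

k_a = 3.93 × 1.28^0.5 / 1.97^1.5 = 3.93 × 1.131 / 2.765 = 1.608 d⁻¹.

k_a ≈ 1.61 d⁻¹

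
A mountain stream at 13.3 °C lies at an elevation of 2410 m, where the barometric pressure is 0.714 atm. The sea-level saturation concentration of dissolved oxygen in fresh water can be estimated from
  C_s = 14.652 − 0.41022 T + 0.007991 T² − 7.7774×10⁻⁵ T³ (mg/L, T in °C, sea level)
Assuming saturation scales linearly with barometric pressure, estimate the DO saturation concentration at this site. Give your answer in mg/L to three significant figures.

C_s ≈ 7.44 mg/L

At sea level: C_s = 14.652 − 0.41022×13.3 + 0.007991×13.3² − 7.7774×10⁻⁵×13.3³ = 10.43 mg/L.
Pressure correction: C_s' = 10.43 × 0.714 = 7.445 mg/L.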